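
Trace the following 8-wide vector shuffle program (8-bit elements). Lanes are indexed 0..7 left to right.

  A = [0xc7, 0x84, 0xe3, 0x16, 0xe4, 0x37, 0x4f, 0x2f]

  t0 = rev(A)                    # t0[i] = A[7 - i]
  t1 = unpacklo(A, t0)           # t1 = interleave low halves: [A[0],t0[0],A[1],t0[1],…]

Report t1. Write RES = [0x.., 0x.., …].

RES = [ 0xc7  0x2f  0x84  0x4f  0xe3  0x37  0x16  0xe4 ]

t0 = [0x2f, 0x4f, 0x37, 0xe4, 0x16, 0xe3, 0x84, 0xc7]
t1 = [0xc7, 0x2f, 0x84, 0x4f, 0xe3, 0x37, 0x16, 0xe4]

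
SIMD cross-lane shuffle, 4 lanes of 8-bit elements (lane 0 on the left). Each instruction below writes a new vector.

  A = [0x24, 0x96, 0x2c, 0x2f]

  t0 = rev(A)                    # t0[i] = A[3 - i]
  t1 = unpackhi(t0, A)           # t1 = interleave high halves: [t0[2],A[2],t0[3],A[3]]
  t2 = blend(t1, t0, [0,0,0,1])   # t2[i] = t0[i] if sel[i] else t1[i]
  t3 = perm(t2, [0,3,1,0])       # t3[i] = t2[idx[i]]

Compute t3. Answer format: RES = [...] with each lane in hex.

→ t0 |2f|2c|96|24|
→ t1 |96|2c|24|2f|
→ t2 |96|2c|24|24|
→ t3 |96|24|2c|96|

RES = [0x96, 0x24, 0x2c, 0x96]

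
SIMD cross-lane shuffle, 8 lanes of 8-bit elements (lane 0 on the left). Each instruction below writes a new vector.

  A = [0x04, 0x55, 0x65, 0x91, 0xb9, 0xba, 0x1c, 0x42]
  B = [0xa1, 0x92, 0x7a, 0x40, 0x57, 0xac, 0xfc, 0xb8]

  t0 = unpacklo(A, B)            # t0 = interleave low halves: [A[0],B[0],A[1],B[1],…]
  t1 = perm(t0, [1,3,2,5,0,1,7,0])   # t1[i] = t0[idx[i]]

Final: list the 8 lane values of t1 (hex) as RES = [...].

RES = [0xa1, 0x92, 0x55, 0x7a, 0x04, 0xa1, 0x40, 0x04]

t0 = [0x04, 0xa1, 0x55, 0x92, 0x65, 0x7a, 0x91, 0x40]
t1 = [0xa1, 0x92, 0x55, 0x7a, 0x04, 0xa1, 0x40, 0x04]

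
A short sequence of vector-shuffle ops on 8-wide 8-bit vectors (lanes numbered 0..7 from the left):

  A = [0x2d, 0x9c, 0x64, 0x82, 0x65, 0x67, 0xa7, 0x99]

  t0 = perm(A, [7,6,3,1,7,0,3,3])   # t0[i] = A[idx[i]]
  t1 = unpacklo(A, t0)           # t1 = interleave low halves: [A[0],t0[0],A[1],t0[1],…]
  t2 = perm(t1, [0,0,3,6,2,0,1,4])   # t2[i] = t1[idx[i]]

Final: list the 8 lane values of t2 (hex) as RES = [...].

  t0: 99 a7 82 9c 99 2d 82 82
  t1: 2d 99 9c a7 64 82 82 9c
  t2: 2d 2d a7 82 9c 2d 99 64

RES = [0x2d, 0x2d, 0xa7, 0x82, 0x9c, 0x2d, 0x99, 0x64]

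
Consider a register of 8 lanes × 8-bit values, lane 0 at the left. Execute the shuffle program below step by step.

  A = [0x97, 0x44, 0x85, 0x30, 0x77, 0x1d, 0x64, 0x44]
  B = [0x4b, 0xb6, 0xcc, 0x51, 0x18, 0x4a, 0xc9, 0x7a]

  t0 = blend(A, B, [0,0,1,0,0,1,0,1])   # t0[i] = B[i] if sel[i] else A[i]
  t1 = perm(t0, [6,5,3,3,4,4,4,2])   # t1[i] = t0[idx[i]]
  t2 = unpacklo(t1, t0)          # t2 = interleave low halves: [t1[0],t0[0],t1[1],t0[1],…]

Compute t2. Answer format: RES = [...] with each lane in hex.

RES = [ 0x64  0x97  0x4a  0x44  0x30  0xcc  0x30  0x30 ]

  t0: 97 44 cc 30 77 4a 64 7a
  t1: 64 4a 30 30 77 77 77 cc
  t2: 64 97 4a 44 30 cc 30 30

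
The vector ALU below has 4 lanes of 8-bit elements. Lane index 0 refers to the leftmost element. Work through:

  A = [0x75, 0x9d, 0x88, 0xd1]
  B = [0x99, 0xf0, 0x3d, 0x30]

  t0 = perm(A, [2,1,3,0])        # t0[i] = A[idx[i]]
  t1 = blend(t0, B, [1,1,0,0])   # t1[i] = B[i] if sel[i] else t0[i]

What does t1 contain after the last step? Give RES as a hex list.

RES = [0x99, 0xf0, 0xd1, 0x75]

t0 = [0x88, 0x9d, 0xd1, 0x75]
t1 = [0x99, 0xf0, 0xd1, 0x75]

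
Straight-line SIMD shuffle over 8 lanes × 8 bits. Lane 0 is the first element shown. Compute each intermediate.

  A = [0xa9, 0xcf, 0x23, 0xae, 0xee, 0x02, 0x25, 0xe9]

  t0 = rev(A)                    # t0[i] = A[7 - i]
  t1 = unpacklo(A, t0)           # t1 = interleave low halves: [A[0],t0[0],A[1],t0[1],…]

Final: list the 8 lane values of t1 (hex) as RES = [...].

t0 = [0xe9, 0x25, 0x02, 0xee, 0xae, 0x23, 0xcf, 0xa9]
t1 = [0xa9, 0xe9, 0xcf, 0x25, 0x23, 0x02, 0xae, 0xee]

RES = [ 0xa9  0xe9  0xcf  0x25  0x23  0x02  0xae  0xee ]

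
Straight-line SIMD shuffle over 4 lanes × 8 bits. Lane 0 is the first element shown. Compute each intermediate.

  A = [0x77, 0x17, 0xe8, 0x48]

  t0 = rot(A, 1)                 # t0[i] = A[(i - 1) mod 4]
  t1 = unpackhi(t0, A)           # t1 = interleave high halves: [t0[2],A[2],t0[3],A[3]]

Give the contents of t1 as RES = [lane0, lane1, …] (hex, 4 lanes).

RES = [ 0x17  0xe8  0xe8  0x48 ]

  t0: 48 77 17 e8
  t1: 17 e8 e8 48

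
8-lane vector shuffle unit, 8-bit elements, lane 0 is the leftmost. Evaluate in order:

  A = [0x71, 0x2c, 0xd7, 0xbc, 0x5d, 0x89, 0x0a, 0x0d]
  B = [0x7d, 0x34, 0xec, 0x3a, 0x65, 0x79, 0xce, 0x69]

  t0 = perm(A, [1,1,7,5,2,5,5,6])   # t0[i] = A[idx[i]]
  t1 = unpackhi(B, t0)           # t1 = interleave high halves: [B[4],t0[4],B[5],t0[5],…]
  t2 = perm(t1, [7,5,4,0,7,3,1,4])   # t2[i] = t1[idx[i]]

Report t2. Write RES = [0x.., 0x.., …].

RES = [0x0a, 0x89, 0xce, 0x65, 0x0a, 0x89, 0xd7, 0xce]

→ t0 |2c|2c|0d|89|d7|89|89|0a|
→ t1 |65|d7|79|89|ce|89|69|0a|
→ t2 |0a|89|ce|65|0a|89|d7|ce|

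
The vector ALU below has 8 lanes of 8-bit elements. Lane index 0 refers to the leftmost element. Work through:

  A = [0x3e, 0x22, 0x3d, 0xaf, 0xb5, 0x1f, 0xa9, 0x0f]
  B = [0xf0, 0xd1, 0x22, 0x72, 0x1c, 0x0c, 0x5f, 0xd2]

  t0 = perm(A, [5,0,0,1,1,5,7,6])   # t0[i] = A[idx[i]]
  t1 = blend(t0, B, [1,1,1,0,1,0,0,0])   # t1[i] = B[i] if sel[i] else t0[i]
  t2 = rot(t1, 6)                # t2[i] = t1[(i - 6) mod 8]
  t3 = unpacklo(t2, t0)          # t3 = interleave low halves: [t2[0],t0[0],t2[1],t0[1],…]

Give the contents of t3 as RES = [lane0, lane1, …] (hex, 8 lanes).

→ t0 |1f|3e|3e|22|22|1f|0f|a9|
→ t1 |f0|d1|22|22|1c|1f|0f|a9|
→ t2 |22|22|1c|1f|0f|a9|f0|d1|
→ t3 |22|1f|22|3e|1c|3e|1f|22|

RES = [0x22, 0x1f, 0x22, 0x3e, 0x1c, 0x3e, 0x1f, 0x22]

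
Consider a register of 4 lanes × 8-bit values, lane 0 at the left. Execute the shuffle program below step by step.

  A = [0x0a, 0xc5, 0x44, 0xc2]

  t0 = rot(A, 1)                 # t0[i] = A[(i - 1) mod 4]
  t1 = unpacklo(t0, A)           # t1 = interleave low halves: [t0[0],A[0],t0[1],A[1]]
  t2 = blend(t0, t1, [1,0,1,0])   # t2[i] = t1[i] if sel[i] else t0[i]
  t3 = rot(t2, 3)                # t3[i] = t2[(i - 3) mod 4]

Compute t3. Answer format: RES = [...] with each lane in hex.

RES = [ 0x0a  0x0a  0x44  0xc2 ]

  t0: c2 0a c5 44
  t1: c2 0a 0a c5
  t2: c2 0a 0a 44
  t3: 0a 0a 44 c2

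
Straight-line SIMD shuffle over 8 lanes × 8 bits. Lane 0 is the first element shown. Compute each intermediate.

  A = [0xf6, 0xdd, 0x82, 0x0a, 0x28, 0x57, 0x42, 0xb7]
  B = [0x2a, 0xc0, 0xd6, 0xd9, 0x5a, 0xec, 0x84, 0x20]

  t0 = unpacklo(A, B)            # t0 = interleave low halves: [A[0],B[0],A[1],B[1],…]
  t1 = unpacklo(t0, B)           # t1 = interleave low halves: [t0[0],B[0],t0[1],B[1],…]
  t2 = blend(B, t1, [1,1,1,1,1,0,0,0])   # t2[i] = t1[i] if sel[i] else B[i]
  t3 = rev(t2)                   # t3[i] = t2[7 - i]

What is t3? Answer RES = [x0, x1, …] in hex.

RES = [0x20, 0x84, 0xec, 0xdd, 0xc0, 0x2a, 0x2a, 0xf6]

→ t0 |f6|2a|dd|c0|82|d6|0a|d9|
→ t1 |f6|2a|2a|c0|dd|d6|c0|d9|
→ t2 |f6|2a|2a|c0|dd|ec|84|20|
→ t3 |20|84|ec|dd|c0|2a|2a|f6|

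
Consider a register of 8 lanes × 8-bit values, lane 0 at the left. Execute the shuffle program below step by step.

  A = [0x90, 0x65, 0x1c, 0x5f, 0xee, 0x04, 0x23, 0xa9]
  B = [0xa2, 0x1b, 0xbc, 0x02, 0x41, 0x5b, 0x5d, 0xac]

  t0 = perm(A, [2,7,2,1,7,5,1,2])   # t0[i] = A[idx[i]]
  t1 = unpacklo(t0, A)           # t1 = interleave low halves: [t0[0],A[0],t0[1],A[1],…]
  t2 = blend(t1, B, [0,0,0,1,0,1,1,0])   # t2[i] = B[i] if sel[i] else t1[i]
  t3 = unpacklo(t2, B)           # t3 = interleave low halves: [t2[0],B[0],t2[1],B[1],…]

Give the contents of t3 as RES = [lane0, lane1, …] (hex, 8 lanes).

RES = [ 0x1c  0xa2  0x90  0x1b  0xa9  0xbc  0x02  0x02 ]

t0 = [0x1c, 0xa9, 0x1c, 0x65, 0xa9, 0x04, 0x65, 0x1c]
t1 = [0x1c, 0x90, 0xa9, 0x65, 0x1c, 0x1c, 0x65, 0x5f]
t2 = [0x1c, 0x90, 0xa9, 0x02, 0x1c, 0x5b, 0x5d, 0x5f]
t3 = [0x1c, 0xa2, 0x90, 0x1b, 0xa9, 0xbc, 0x02, 0x02]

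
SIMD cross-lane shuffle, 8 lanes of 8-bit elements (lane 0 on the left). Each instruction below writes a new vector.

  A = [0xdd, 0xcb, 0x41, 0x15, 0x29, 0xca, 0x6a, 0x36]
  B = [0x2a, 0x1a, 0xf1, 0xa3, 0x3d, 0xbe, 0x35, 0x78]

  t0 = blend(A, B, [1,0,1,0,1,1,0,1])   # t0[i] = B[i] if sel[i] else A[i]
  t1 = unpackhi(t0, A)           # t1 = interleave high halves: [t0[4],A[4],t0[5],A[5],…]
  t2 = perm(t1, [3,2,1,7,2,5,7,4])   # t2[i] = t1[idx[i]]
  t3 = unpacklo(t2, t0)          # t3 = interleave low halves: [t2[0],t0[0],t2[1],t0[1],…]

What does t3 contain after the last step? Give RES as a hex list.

→ t0 |2a|cb|f1|15|3d|be|6a|78|
→ t1 |3d|29|be|ca|6a|6a|78|36|
→ t2 |ca|be|29|36|be|6a|36|6a|
→ t3 |ca|2a|be|cb|29|f1|36|15|

RES = [ 0xca  0x2a  0xbe  0xcb  0x29  0xf1  0x36  0x15 ]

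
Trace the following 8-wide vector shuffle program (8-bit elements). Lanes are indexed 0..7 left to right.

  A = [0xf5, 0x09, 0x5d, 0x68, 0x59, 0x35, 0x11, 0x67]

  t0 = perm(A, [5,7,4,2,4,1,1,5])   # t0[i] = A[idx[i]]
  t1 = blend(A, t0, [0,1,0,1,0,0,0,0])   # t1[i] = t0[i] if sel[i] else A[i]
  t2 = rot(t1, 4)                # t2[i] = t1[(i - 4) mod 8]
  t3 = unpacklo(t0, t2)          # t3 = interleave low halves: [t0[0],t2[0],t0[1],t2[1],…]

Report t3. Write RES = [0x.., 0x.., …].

→ t0 |35|67|59|5d|59|09|09|35|
→ t1 |f5|67|5d|5d|59|35|11|67|
→ t2 |59|35|11|67|f5|67|5d|5d|
→ t3 |35|59|67|35|59|11|5d|67|

RES = [0x35, 0x59, 0x67, 0x35, 0x59, 0x11, 0x5d, 0x67]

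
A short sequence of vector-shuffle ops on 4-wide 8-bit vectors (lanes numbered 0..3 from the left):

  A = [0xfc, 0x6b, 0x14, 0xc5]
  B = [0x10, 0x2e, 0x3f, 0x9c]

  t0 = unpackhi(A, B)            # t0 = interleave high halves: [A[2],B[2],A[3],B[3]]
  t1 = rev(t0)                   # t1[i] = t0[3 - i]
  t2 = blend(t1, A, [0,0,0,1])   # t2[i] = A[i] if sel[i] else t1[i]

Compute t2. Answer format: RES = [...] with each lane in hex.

→ t0 |14|3f|c5|9c|
→ t1 |9c|c5|3f|14|
→ t2 |9c|c5|3f|c5|

RES = [ 0x9c  0xc5  0x3f  0xc5 ]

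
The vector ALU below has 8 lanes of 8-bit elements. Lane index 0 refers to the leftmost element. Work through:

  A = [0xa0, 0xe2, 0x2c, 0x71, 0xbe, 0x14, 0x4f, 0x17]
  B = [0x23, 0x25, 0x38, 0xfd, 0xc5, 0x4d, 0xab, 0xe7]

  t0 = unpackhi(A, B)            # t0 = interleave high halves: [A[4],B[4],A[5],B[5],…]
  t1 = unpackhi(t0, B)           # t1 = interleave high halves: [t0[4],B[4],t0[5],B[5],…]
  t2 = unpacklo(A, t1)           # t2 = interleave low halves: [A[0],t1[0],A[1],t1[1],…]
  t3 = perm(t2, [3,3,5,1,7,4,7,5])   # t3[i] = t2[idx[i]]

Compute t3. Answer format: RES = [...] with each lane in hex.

→ t0 |be|c5|14|4d|4f|ab|17|e7|
→ t1 |4f|c5|ab|4d|17|ab|e7|e7|
→ t2 |a0|4f|e2|c5|2c|ab|71|4d|
→ t3 |c5|c5|ab|4f|4d|2c|4d|ab|

RES = [0xc5, 0xc5, 0xab, 0x4f, 0x4d, 0x2c, 0x4d, 0xab]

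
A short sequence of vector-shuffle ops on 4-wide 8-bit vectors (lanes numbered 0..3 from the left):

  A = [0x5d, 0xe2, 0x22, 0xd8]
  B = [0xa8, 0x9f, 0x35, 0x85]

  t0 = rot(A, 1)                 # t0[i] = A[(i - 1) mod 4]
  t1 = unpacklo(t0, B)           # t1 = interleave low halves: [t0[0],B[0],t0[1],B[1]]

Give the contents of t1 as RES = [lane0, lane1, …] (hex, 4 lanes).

→ t0 |d8|5d|e2|22|
→ t1 |d8|a8|5d|9f|

RES = [0xd8, 0xa8, 0x5d, 0x9f]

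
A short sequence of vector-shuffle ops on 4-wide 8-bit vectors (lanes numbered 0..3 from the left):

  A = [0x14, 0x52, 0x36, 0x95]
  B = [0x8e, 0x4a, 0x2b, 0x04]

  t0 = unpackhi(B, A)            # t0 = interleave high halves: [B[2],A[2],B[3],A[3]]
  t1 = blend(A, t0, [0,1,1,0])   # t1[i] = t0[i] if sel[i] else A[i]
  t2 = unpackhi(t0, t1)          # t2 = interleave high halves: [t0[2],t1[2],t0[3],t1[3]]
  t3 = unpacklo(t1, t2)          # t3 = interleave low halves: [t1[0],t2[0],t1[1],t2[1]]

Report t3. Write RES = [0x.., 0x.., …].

  t0: 2b 36 04 95
  t1: 14 36 04 95
  t2: 04 04 95 95
  t3: 14 04 36 04

RES = [ 0x14  0x04  0x36  0x04 ]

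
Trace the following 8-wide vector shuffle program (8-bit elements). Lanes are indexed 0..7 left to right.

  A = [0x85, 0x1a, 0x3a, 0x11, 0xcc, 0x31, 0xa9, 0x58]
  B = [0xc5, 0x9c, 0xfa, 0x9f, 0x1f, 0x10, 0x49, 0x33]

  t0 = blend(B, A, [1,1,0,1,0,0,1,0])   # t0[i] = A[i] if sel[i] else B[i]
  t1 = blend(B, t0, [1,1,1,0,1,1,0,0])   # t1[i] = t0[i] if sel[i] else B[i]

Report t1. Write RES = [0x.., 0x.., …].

RES = [ 0x85  0x1a  0xfa  0x9f  0x1f  0x10  0x49  0x33 ]

t0 = [0x85, 0x1a, 0xfa, 0x11, 0x1f, 0x10, 0xa9, 0x33]
t1 = [0x85, 0x1a, 0xfa, 0x9f, 0x1f, 0x10, 0x49, 0x33]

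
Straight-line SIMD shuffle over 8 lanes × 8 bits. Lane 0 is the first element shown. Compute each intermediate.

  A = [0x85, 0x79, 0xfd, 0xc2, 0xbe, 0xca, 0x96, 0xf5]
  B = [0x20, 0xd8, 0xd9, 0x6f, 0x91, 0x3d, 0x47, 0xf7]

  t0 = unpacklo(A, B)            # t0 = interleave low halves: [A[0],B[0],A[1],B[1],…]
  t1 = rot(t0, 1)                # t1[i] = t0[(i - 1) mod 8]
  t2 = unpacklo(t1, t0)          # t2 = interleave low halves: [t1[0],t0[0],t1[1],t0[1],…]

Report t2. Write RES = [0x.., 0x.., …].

RES = [ 0x6f  0x85  0x85  0x20  0x20  0x79  0x79  0xd8 ]

  t0: 85 20 79 d8 fd d9 c2 6f
  t1: 6f 85 20 79 d8 fd d9 c2
  t2: 6f 85 85 20 20 79 79 d8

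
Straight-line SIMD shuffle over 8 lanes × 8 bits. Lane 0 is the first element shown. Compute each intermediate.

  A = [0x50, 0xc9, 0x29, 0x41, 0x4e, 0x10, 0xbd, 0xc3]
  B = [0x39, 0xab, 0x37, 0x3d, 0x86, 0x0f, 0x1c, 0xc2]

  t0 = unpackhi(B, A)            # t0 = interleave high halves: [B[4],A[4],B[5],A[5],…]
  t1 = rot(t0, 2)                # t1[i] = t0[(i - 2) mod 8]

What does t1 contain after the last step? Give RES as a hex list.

RES = [ 0xc2  0xc3  0x86  0x4e  0x0f  0x10  0x1c  0xbd ]

  t0: 86 4e 0f 10 1c bd c2 c3
  t1: c2 c3 86 4e 0f 10 1c bd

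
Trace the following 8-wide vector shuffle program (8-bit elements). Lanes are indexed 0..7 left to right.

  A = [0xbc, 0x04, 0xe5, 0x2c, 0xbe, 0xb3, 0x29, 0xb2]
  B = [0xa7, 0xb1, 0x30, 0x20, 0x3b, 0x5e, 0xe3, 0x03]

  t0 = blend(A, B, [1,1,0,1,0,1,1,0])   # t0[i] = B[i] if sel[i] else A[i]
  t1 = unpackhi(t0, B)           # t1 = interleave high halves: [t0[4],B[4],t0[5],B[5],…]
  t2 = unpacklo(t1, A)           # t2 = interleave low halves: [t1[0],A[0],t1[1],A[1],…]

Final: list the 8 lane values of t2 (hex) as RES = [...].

RES = [ 0xbe  0xbc  0x3b  0x04  0x5e  0xe5  0x5e  0x2c ]

  t0: a7 b1 e5 20 be 5e e3 b2
  t1: be 3b 5e 5e e3 e3 b2 03
  t2: be bc 3b 04 5e e5 5e 2c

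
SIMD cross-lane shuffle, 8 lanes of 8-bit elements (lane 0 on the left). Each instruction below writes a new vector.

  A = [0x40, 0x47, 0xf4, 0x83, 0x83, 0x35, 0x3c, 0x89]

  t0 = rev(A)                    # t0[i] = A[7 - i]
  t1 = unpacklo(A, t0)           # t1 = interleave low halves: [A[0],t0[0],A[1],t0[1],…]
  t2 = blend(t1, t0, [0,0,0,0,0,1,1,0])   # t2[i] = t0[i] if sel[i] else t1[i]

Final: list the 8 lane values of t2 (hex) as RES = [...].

t0 = [0x89, 0x3c, 0x35, 0x83, 0x83, 0xf4, 0x47, 0x40]
t1 = [0x40, 0x89, 0x47, 0x3c, 0xf4, 0x35, 0x83, 0x83]
t2 = [0x40, 0x89, 0x47, 0x3c, 0xf4, 0xf4, 0x47, 0x83]

RES = [0x40, 0x89, 0x47, 0x3c, 0xf4, 0xf4, 0x47, 0x83]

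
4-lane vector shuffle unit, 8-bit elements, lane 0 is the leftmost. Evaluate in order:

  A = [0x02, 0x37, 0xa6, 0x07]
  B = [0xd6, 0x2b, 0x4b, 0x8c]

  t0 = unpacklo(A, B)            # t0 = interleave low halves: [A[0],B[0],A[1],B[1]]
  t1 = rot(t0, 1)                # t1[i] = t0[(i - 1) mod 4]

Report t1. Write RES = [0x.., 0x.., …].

RES = [ 0x2b  0x02  0xd6  0x37 ]

→ t0 |02|d6|37|2b|
→ t1 |2b|02|d6|37|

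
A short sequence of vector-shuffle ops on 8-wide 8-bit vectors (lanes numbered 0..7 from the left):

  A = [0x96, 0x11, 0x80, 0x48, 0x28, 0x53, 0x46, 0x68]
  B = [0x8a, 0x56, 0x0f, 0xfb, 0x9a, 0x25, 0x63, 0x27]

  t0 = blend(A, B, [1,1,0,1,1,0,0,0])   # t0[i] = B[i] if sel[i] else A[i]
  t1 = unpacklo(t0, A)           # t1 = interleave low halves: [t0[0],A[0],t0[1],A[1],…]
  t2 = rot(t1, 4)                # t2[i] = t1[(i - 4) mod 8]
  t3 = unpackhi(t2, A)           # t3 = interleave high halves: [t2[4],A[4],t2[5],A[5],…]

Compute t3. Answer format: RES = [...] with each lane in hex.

RES = [ 0x8a  0x28  0x96  0x53  0x56  0x46  0x11  0x68 ]

  t0: 8a 56 80 fb 9a 53 46 68
  t1: 8a 96 56 11 80 80 fb 48
  t2: 80 80 fb 48 8a 96 56 11
  t3: 8a 28 96 53 56 46 11 68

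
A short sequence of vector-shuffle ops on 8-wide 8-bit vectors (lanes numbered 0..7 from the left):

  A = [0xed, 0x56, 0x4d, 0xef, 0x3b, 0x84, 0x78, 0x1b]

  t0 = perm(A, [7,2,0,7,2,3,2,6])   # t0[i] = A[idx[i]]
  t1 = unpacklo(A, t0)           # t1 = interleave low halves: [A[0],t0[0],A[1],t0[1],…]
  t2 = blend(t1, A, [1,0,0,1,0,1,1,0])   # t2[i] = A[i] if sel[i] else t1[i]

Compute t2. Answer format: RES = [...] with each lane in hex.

RES = [ 0xed  0x1b  0x56  0xef  0x4d  0x84  0x78  0x1b ]

→ t0 |1b|4d|ed|1b|4d|ef|4d|78|
→ t1 |ed|1b|56|4d|4d|ed|ef|1b|
→ t2 |ed|1b|56|ef|4d|84|78|1b|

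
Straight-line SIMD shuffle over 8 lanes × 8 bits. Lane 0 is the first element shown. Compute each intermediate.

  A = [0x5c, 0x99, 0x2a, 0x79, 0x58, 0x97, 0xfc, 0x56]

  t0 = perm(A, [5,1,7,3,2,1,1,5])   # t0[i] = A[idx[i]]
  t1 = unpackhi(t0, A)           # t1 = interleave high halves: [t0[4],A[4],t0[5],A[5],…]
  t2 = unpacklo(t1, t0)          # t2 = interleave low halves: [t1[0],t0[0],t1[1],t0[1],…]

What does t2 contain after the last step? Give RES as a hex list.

RES = [0x2a, 0x97, 0x58, 0x99, 0x99, 0x56, 0x97, 0x79]

t0 = [0x97, 0x99, 0x56, 0x79, 0x2a, 0x99, 0x99, 0x97]
t1 = [0x2a, 0x58, 0x99, 0x97, 0x99, 0xfc, 0x97, 0x56]
t2 = [0x2a, 0x97, 0x58, 0x99, 0x99, 0x56, 0x97, 0x79]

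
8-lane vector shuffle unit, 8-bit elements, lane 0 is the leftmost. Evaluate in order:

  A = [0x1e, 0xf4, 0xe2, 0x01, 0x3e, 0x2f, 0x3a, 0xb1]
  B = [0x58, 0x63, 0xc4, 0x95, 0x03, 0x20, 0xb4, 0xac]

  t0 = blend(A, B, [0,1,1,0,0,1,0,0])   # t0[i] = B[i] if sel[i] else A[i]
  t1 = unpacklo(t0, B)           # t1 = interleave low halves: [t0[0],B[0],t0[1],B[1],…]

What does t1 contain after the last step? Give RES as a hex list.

RES = [ 0x1e  0x58  0x63  0x63  0xc4  0xc4  0x01  0x95 ]

→ t0 |1e|63|c4|01|3e|20|3a|b1|
→ t1 |1e|58|63|63|c4|c4|01|95|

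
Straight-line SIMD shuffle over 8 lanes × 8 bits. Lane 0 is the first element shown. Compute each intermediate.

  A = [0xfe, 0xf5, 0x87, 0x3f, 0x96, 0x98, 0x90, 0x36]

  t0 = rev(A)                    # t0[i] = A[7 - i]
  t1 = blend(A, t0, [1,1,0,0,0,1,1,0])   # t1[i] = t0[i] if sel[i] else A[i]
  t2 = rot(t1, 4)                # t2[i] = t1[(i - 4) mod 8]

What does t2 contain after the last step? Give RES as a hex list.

RES = [ 0x96  0x87  0xf5  0x36  0x36  0x90  0x87  0x3f ]

  t0: 36 90 98 96 3f 87 f5 fe
  t1: 36 90 87 3f 96 87 f5 36
  t2: 96 87 f5 36 36 90 87 3f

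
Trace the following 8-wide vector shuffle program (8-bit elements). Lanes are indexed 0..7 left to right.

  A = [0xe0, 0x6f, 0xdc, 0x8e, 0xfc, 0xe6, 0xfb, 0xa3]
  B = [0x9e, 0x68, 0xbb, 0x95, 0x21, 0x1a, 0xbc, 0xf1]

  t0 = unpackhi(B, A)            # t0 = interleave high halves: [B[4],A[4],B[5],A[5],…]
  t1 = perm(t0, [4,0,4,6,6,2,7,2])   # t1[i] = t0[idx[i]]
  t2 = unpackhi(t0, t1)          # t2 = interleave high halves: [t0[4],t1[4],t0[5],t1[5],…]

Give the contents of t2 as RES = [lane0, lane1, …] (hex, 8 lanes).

→ t0 |21|fc|1a|e6|bc|fb|f1|a3|
→ t1 |bc|21|bc|f1|f1|1a|a3|1a|
→ t2 |bc|f1|fb|1a|f1|a3|a3|1a|

RES = [ 0xbc  0xf1  0xfb  0x1a  0xf1  0xa3  0xa3  0x1a ]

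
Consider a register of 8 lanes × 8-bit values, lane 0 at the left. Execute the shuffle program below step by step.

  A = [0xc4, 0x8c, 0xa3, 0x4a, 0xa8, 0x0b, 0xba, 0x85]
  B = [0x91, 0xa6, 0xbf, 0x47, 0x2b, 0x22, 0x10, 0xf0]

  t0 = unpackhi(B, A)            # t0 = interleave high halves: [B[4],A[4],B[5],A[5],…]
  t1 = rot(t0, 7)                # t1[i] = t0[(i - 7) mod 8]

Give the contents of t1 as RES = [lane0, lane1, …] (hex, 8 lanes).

RES = [0xa8, 0x22, 0x0b, 0x10, 0xba, 0xf0, 0x85, 0x2b]

t0 = [0x2b, 0xa8, 0x22, 0x0b, 0x10, 0xba, 0xf0, 0x85]
t1 = [0xa8, 0x22, 0x0b, 0x10, 0xba, 0xf0, 0x85, 0x2b]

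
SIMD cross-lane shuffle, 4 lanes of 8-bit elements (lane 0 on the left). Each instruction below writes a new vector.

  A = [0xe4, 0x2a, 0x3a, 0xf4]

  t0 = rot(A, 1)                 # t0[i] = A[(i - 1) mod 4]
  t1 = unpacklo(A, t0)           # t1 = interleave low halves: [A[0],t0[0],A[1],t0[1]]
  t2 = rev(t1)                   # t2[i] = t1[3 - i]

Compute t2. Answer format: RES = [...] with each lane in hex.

  t0: f4 e4 2a 3a
  t1: e4 f4 2a e4
  t2: e4 2a f4 e4

RES = [ 0xe4  0x2a  0xf4  0xe4 ]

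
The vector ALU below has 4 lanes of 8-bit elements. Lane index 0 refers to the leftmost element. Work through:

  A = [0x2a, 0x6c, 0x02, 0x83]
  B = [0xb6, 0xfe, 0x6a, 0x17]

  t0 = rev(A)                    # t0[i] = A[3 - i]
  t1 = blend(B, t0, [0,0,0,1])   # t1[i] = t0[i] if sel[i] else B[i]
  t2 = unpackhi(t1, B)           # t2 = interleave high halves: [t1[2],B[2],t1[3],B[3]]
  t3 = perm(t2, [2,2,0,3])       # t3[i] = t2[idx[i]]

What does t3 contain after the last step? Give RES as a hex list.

  t0: 83 02 6c 2a
  t1: b6 fe 6a 2a
  t2: 6a 6a 2a 17
  t3: 2a 2a 6a 17

RES = [0x2a, 0x2a, 0x6a, 0x17]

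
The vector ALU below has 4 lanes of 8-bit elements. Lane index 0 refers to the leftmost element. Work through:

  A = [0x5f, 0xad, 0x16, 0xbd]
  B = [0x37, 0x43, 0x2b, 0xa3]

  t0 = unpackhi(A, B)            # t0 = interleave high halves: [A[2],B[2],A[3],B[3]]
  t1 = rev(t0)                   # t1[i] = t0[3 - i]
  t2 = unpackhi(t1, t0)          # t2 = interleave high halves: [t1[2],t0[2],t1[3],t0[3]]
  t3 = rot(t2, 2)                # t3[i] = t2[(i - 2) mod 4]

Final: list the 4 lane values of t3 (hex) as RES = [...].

→ t0 |16|2b|bd|a3|
→ t1 |a3|bd|2b|16|
→ t2 |2b|bd|16|a3|
→ t3 |16|a3|2b|bd|

RES = [0x16, 0xa3, 0x2b, 0xbd]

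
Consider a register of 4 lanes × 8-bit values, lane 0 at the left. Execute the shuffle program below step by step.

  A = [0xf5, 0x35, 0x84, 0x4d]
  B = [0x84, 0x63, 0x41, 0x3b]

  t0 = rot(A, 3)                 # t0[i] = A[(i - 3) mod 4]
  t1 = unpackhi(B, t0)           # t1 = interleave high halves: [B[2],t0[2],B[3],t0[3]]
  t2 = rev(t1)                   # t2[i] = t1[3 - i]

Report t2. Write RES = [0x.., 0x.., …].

→ t0 |35|84|4d|f5|
→ t1 |41|4d|3b|f5|
→ t2 |f5|3b|4d|41|

RES = [ 0xf5  0x3b  0x4d  0x41 ]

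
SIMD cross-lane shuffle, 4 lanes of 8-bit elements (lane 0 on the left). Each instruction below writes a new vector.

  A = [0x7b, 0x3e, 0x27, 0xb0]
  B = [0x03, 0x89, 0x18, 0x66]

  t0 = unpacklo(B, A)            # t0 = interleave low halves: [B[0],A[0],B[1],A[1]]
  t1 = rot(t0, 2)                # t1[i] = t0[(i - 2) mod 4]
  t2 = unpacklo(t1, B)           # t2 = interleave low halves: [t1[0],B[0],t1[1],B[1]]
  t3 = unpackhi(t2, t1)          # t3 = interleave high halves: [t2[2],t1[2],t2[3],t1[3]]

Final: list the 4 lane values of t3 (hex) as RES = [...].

  t0: 03 7b 89 3e
  t1: 89 3e 03 7b
  t2: 89 03 3e 89
  t3: 3e 03 89 7b

RES = [ 0x3e  0x03  0x89  0x7b ]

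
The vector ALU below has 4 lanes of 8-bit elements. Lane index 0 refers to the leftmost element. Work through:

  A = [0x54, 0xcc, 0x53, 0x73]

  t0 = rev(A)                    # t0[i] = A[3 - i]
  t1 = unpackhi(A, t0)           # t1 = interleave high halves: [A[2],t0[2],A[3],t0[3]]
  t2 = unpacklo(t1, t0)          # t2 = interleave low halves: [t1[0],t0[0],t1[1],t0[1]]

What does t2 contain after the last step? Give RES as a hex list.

RES = [ 0x53  0x73  0xcc  0x53 ]

  t0: 73 53 cc 54
  t1: 53 cc 73 54
  t2: 53 73 cc 53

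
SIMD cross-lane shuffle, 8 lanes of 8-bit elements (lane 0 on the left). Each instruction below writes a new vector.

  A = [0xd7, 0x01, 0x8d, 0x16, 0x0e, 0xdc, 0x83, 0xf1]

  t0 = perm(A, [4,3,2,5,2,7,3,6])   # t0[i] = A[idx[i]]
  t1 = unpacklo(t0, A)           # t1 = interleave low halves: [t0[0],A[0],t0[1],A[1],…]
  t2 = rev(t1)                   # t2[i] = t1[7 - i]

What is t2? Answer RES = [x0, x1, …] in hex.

t0 = [0x0e, 0x16, 0x8d, 0xdc, 0x8d, 0xf1, 0x16, 0x83]
t1 = [0x0e, 0xd7, 0x16, 0x01, 0x8d, 0x8d, 0xdc, 0x16]
t2 = [0x16, 0xdc, 0x8d, 0x8d, 0x01, 0x16, 0xd7, 0x0e]

RES = [0x16, 0xdc, 0x8d, 0x8d, 0x01, 0x16, 0xd7, 0x0e]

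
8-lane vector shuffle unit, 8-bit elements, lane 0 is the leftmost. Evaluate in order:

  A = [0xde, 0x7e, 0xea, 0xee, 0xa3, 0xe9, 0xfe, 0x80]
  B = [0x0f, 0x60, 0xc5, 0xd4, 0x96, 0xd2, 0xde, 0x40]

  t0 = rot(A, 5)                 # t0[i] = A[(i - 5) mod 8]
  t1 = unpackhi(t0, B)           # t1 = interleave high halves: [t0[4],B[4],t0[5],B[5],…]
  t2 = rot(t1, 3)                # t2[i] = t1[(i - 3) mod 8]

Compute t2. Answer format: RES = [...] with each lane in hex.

  t0: ee a3 e9 fe 80 de 7e ea
  t1: 80 96 de d2 7e de ea 40
  t2: de ea 40 80 96 de d2 7e

RES = [0xde, 0xea, 0x40, 0x80, 0x96, 0xde, 0xd2, 0x7e]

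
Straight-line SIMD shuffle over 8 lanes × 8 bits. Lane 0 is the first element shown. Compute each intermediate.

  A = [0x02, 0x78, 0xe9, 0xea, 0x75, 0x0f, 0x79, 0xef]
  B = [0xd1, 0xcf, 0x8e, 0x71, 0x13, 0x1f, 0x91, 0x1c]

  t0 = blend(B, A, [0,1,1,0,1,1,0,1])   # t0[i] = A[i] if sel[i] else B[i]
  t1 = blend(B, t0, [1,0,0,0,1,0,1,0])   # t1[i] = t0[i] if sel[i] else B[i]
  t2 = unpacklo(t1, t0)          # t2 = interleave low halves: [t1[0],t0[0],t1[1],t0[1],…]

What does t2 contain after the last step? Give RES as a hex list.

RES = [0xd1, 0xd1, 0xcf, 0x78, 0x8e, 0xe9, 0x71, 0x71]

t0 = [0xd1, 0x78, 0xe9, 0x71, 0x75, 0x0f, 0x91, 0xef]
t1 = [0xd1, 0xcf, 0x8e, 0x71, 0x75, 0x1f, 0x91, 0x1c]
t2 = [0xd1, 0xd1, 0xcf, 0x78, 0x8e, 0xe9, 0x71, 0x71]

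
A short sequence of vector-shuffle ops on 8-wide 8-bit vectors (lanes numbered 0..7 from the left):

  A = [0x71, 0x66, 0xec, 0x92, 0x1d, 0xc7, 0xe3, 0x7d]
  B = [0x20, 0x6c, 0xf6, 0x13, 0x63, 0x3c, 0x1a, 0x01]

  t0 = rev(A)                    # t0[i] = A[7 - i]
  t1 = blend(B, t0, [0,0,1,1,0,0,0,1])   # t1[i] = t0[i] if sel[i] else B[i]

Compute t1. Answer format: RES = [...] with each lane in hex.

t0 = [0x7d, 0xe3, 0xc7, 0x1d, 0x92, 0xec, 0x66, 0x71]
t1 = [0x20, 0x6c, 0xc7, 0x1d, 0x63, 0x3c, 0x1a, 0x71]

RES = [0x20, 0x6c, 0xc7, 0x1d, 0x63, 0x3c, 0x1a, 0x71]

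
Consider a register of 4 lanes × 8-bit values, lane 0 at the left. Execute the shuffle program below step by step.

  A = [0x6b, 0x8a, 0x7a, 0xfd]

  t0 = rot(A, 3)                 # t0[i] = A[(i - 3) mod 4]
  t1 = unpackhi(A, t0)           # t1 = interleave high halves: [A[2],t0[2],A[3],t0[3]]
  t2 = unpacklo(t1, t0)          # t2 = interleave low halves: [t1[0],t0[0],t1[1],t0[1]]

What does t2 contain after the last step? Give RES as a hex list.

RES = [ 0x7a  0x8a  0xfd  0x7a ]

t0 = [0x8a, 0x7a, 0xfd, 0x6b]
t1 = [0x7a, 0xfd, 0xfd, 0x6b]
t2 = [0x7a, 0x8a, 0xfd, 0x7a]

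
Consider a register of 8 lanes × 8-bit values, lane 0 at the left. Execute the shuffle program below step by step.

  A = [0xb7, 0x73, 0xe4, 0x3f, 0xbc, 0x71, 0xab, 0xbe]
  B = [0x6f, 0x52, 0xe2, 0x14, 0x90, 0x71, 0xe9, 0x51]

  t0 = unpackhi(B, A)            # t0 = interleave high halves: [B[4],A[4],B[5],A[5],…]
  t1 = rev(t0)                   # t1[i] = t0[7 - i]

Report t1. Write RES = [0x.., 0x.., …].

RES = [0xbe, 0x51, 0xab, 0xe9, 0x71, 0x71, 0xbc, 0x90]

  t0: 90 bc 71 71 e9 ab 51 be
  t1: be 51 ab e9 71 71 bc 90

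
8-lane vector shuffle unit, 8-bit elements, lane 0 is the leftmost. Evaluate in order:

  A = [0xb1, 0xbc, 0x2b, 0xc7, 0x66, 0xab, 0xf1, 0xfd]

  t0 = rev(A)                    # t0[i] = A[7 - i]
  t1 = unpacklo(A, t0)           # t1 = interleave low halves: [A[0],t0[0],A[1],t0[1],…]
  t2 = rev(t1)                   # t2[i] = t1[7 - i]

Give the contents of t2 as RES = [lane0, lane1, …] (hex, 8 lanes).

t0 = [0xfd, 0xf1, 0xab, 0x66, 0xc7, 0x2b, 0xbc, 0xb1]
t1 = [0xb1, 0xfd, 0xbc, 0xf1, 0x2b, 0xab, 0xc7, 0x66]
t2 = [0x66, 0xc7, 0xab, 0x2b, 0xf1, 0xbc, 0xfd, 0xb1]

RES = [0x66, 0xc7, 0xab, 0x2b, 0xf1, 0xbc, 0xfd, 0xb1]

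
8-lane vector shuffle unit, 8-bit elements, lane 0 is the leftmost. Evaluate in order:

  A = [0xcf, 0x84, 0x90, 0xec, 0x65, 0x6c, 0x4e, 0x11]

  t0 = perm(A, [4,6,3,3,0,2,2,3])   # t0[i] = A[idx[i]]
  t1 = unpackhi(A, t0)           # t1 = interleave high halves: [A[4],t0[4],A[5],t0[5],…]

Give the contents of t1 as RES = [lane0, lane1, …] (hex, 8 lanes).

RES = [ 0x65  0xcf  0x6c  0x90  0x4e  0x90  0x11  0xec ]

t0 = [0x65, 0x4e, 0xec, 0xec, 0xcf, 0x90, 0x90, 0xec]
t1 = [0x65, 0xcf, 0x6c, 0x90, 0x4e, 0x90, 0x11, 0xec]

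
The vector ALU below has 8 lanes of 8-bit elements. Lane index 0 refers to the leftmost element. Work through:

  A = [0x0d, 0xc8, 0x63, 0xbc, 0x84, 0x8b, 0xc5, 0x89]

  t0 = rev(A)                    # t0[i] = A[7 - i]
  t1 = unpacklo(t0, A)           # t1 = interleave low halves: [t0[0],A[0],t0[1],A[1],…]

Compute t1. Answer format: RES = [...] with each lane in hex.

RES = [ 0x89  0x0d  0xc5  0xc8  0x8b  0x63  0x84  0xbc ]

→ t0 |89|c5|8b|84|bc|63|c8|0d|
→ t1 |89|0d|c5|c8|8b|63|84|bc|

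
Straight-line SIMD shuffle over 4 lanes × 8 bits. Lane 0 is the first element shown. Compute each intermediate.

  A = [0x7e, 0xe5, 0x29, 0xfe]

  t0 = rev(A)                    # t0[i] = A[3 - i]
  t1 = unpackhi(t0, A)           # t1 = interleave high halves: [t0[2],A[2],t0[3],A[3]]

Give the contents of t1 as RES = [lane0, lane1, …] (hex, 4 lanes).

RES = [0xe5, 0x29, 0x7e, 0xfe]

→ t0 |fe|29|e5|7e|
→ t1 |e5|29|7e|fe|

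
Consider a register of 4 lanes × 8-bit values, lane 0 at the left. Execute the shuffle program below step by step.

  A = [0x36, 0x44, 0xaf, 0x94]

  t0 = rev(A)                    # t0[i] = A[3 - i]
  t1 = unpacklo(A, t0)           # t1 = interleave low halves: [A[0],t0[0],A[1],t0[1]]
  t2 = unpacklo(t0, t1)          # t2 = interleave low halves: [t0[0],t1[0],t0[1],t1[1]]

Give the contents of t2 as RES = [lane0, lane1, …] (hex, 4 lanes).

RES = [0x94, 0x36, 0xaf, 0x94]

  t0: 94 af 44 36
  t1: 36 94 44 af
  t2: 94 36 af 94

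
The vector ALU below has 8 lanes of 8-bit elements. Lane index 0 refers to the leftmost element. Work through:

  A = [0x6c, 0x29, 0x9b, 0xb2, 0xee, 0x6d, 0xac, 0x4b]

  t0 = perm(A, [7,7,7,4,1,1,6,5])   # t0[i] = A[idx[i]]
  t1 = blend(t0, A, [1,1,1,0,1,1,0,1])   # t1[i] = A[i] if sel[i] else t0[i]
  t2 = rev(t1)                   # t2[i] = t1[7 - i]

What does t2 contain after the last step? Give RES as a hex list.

→ t0 |4b|4b|4b|ee|29|29|ac|6d|
→ t1 |6c|29|9b|ee|ee|6d|ac|4b|
→ t2 |4b|ac|6d|ee|ee|9b|29|6c|

RES = [ 0x4b  0xac  0x6d  0xee  0xee  0x9b  0x29  0x6c ]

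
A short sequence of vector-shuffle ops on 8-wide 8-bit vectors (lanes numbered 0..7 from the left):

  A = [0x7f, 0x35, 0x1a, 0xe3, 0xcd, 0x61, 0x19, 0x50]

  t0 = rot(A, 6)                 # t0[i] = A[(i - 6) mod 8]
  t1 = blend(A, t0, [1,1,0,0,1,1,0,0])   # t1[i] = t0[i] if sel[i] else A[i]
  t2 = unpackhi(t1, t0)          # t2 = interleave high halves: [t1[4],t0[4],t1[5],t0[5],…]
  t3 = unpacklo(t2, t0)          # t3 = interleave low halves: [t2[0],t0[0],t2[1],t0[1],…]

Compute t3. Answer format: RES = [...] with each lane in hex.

RES = [0x19, 0x1a, 0x19, 0xe3, 0x50, 0xcd, 0x50, 0x61]

  t0: 1a e3 cd 61 19 50 7f 35
  t1: 1a e3 1a e3 19 50 19 50
  t2: 19 19 50 50 19 7f 50 35
  t3: 19 1a 19 e3 50 cd 50 61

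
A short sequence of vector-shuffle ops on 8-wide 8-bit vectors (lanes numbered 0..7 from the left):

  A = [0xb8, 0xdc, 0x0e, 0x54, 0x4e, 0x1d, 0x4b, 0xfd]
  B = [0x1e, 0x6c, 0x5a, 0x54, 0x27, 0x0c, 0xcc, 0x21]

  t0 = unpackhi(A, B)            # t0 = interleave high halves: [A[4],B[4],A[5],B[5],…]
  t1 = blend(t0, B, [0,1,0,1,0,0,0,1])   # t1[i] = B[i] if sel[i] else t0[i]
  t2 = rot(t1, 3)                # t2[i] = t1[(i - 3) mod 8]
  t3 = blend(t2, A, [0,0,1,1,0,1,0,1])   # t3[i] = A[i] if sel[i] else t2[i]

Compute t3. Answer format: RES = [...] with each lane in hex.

  t0: 4e 27 1d 0c 4b cc fd 21
  t1: 4e 6c 1d 54 4b cc fd 21
  t2: cc fd 21 4e 6c 1d 54 4b
  t3: cc fd 0e 54 6c 1d 54 fd

RES = [ 0xcc  0xfd  0x0e  0x54  0x6c  0x1d  0x54  0xfd ]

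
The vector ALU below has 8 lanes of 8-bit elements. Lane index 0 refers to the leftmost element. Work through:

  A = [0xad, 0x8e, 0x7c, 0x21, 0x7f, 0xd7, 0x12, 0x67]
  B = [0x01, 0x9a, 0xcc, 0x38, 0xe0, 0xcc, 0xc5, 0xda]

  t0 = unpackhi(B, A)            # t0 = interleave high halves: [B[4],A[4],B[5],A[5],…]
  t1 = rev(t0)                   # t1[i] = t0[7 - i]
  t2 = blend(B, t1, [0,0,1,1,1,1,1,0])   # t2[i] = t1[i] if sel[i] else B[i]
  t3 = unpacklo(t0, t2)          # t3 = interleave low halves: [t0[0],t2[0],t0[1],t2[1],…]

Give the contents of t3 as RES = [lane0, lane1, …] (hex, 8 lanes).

t0 = [0xe0, 0x7f, 0xcc, 0xd7, 0xc5, 0x12, 0xda, 0x67]
t1 = [0x67, 0xda, 0x12, 0xc5, 0xd7, 0xcc, 0x7f, 0xe0]
t2 = [0x01, 0x9a, 0x12, 0xc5, 0xd7, 0xcc, 0x7f, 0xda]
t3 = [0xe0, 0x01, 0x7f, 0x9a, 0xcc, 0x12, 0xd7, 0xc5]

RES = [0xe0, 0x01, 0x7f, 0x9a, 0xcc, 0x12, 0xd7, 0xc5]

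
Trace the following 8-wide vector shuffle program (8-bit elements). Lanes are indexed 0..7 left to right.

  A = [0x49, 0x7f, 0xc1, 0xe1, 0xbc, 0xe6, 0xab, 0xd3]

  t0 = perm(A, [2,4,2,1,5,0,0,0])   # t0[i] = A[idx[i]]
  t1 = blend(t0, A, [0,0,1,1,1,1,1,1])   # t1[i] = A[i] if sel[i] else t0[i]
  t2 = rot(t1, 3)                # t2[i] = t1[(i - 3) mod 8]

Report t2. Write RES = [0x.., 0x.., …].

  t0: c1 bc c1 7f e6 49 49 49
  t1: c1 bc c1 e1 bc e6 ab d3
  t2: e6 ab d3 c1 bc c1 e1 bc

RES = [ 0xe6  0xab  0xd3  0xc1  0xbc  0xc1  0xe1  0xbc ]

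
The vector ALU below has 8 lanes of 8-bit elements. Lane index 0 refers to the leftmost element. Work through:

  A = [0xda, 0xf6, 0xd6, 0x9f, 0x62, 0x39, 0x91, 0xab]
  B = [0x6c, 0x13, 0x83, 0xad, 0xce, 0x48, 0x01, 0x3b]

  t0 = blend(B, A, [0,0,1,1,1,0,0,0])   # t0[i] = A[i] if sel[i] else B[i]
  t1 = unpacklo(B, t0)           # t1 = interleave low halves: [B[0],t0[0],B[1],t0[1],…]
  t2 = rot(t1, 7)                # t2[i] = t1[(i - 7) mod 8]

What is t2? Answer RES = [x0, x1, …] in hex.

  t0: 6c 13 d6 9f 62 48 01 3b
  t1: 6c 6c 13 13 83 d6 ad 9f
  t2: 6c 13 13 83 d6 ad 9f 6c

RES = [ 0x6c  0x13  0x13  0x83  0xd6  0xad  0x9f  0x6c ]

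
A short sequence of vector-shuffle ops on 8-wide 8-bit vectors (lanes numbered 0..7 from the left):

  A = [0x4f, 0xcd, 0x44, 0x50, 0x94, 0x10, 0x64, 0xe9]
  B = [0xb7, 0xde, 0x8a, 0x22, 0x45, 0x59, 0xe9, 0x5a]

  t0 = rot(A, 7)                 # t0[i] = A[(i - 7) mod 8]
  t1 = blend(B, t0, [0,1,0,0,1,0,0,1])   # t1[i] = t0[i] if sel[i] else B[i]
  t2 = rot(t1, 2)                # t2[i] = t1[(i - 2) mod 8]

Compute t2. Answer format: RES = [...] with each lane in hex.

RES = [ 0xe9  0x4f  0xb7  0x44  0x8a  0x22  0x10  0x59 ]

  t0: cd 44 50 94 10 64 e9 4f
  t1: b7 44 8a 22 10 59 e9 4f
  t2: e9 4f b7 44 8a 22 10 59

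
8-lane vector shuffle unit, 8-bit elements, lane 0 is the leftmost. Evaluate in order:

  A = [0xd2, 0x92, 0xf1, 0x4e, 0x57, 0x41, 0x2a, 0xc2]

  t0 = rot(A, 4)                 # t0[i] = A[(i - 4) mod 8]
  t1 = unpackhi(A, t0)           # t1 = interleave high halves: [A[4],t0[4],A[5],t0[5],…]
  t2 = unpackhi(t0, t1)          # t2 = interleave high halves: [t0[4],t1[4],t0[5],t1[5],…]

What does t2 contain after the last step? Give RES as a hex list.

RES = [ 0xd2  0x2a  0x92  0xf1  0xf1  0xc2  0x4e  0x4e ]

  t0: 57 41 2a c2 d2 92 f1 4e
  t1: 57 d2 41 92 2a f1 c2 4e
  t2: d2 2a 92 f1 f1 c2 4e 4e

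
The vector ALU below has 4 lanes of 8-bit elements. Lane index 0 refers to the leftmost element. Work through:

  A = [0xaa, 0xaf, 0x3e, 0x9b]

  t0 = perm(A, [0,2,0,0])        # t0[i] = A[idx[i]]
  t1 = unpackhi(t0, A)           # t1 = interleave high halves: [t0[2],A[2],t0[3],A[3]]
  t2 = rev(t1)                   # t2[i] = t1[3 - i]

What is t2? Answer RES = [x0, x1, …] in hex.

RES = [0x9b, 0xaa, 0x3e, 0xaa]

  t0: aa 3e aa aa
  t1: aa 3e aa 9b
  t2: 9b aa 3e aa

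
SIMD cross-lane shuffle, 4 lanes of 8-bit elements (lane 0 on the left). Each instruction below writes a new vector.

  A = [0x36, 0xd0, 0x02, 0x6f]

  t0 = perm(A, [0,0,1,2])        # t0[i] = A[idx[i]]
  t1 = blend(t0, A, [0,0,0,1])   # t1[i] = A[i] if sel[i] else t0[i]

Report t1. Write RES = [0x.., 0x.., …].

RES = [ 0x36  0x36  0xd0  0x6f ]

→ t0 |36|36|d0|02|
→ t1 |36|36|d0|6f|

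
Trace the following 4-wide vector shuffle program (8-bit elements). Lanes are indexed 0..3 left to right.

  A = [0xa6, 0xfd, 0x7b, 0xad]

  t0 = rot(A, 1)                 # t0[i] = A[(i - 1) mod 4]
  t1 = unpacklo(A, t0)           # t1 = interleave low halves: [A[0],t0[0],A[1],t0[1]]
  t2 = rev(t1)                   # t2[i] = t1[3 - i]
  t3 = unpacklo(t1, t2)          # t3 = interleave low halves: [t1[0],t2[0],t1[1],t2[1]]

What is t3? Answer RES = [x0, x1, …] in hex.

t0 = [0xad, 0xa6, 0xfd, 0x7b]
t1 = [0xa6, 0xad, 0xfd, 0xa6]
t2 = [0xa6, 0xfd, 0xad, 0xa6]
t3 = [0xa6, 0xa6, 0xad, 0xfd]

RES = [0xa6, 0xa6, 0xad, 0xfd]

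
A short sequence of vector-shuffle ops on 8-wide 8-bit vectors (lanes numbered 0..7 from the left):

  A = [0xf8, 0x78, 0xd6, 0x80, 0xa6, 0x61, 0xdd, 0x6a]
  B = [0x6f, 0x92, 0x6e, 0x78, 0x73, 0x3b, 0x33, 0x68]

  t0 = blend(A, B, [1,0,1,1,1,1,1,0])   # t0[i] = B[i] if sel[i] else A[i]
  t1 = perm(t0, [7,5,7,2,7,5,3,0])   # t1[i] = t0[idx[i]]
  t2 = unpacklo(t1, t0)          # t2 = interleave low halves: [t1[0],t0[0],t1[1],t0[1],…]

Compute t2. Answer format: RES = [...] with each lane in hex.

  t0: 6f 78 6e 78 73 3b 33 6a
  t1: 6a 3b 6a 6e 6a 3b 78 6f
  t2: 6a 6f 3b 78 6a 6e 6e 78

RES = [0x6a, 0x6f, 0x3b, 0x78, 0x6a, 0x6e, 0x6e, 0x78]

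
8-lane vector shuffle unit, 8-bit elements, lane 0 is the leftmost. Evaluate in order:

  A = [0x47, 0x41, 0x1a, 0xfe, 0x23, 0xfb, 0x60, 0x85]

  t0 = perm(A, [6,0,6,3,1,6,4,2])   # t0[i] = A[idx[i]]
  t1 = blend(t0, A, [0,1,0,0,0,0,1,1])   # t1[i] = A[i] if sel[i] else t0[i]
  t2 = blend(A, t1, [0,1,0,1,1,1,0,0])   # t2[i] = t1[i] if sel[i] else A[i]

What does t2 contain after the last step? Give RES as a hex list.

→ t0 |60|47|60|fe|41|60|23|1a|
→ t1 |60|41|60|fe|41|60|60|85|
→ t2 |47|41|1a|fe|41|60|60|85|

RES = [0x47, 0x41, 0x1a, 0xfe, 0x41, 0x60, 0x60, 0x85]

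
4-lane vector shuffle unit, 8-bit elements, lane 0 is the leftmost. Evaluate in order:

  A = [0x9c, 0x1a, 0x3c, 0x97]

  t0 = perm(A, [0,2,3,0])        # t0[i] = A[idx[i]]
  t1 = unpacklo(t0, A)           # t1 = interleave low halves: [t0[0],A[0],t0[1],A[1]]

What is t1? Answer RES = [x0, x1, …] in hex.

  t0: 9c 3c 97 9c
  t1: 9c 9c 3c 1a

RES = [ 0x9c  0x9c  0x3c  0x1a ]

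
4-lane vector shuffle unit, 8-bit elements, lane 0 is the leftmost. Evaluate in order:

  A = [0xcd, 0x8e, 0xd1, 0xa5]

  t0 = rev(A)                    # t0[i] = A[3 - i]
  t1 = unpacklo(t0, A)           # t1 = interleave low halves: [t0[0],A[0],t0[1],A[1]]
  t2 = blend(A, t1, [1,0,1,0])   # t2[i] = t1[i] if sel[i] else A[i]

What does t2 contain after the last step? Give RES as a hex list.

→ t0 |a5|d1|8e|cd|
→ t1 |a5|cd|d1|8e|
→ t2 |a5|8e|d1|a5|

RES = [ 0xa5  0x8e  0xd1  0xa5 ]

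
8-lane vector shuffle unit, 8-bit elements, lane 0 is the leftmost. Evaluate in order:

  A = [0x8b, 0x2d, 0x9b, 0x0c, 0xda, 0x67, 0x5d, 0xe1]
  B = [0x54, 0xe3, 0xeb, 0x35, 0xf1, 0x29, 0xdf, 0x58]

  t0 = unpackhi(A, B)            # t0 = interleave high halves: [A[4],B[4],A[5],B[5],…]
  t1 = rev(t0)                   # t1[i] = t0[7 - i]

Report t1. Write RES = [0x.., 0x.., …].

  t0: da f1 67 29 5d df e1 58
  t1: 58 e1 df 5d 29 67 f1 da

RES = [ 0x58  0xe1  0xdf  0x5d  0x29  0x67  0xf1  0xda ]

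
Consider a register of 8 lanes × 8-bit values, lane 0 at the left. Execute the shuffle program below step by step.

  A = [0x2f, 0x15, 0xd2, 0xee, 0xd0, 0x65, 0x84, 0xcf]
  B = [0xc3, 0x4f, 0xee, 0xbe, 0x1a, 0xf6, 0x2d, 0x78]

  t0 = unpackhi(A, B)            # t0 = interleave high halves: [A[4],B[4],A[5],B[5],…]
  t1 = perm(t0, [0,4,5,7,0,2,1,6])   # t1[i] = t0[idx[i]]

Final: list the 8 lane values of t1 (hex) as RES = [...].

RES = [0xd0, 0x84, 0x2d, 0x78, 0xd0, 0x65, 0x1a, 0xcf]

→ t0 |d0|1a|65|f6|84|2d|cf|78|
→ t1 |d0|84|2d|78|d0|65|1a|cf|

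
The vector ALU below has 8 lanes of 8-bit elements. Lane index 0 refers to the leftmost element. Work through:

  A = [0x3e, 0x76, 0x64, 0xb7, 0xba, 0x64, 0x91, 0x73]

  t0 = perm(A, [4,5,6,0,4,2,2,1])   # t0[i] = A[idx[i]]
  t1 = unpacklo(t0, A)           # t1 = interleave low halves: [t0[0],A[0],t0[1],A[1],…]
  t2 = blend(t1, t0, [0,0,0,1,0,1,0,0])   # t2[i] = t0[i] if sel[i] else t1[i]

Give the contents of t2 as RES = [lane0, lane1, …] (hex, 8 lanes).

  t0: ba 64 91 3e ba 64 64 76
  t1: ba 3e 64 76 91 64 3e b7
  t2: ba 3e 64 3e 91 64 3e b7

RES = [0xba, 0x3e, 0x64, 0x3e, 0x91, 0x64, 0x3e, 0xb7]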